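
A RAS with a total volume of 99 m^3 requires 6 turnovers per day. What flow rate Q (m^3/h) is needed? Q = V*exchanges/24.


Daily recirculation volume = 99 m^3 * 6 = 594 m^3/day
Flow rate Q = daily volume / 24 h = 594 / 24 = 24.75 m^3/h

24.75 m^3/h


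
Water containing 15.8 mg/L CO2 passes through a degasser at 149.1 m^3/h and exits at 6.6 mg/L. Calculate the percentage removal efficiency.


CO2_out / CO2_in = 6.6 / 15.8 = 0.41772152
Fraction remaining = 0.41772152
efficiency = (1 - 0.41772152) * 100 = 58.2278 %

58.2278 %


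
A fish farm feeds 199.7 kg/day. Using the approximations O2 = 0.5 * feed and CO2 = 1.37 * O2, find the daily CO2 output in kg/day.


O2 = 199.7 * 0.5 = 99.85
CO2 = 99.85 * 1.37 = 136.7945

136.7945 kg/day


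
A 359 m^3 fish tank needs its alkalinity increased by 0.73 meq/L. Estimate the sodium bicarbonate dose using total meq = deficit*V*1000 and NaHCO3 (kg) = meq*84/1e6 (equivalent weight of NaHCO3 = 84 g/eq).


Tank volume in L = 359 m^3 * 1000 = 359000 L
Total meq required = 0.73 meq/L * 359000 L = 262070 meq
NaHCO3 mass = 262070 meq * 84 mg/meq / 1e6 = 22.0139 kg

22.0139 kg


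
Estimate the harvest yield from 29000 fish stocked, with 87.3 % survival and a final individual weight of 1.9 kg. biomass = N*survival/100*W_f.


Survivors = 29000 * 87.3/100 = 25317 fish
Harvest biomass = survivors * W_f = 25317 * 1.9 = 48102.3 kg

48102.3 kg


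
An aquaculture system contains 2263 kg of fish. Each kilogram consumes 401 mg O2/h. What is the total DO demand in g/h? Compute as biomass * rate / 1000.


Total O2 consumption (mg/h) = 2263 kg * 401 mg/(kg*h) = 907463 mg/h
Convert to g/h: 907463 / 1000 = 907.463 g/h

907.463 g/h


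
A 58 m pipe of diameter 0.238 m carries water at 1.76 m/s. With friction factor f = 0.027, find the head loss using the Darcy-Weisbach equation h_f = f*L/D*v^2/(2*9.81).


v^2 = 1.76^2 = 3.0976 m^2/s^2
L/D = 58/0.238 = 243.69748
h_f = f*(L/D)*v^2/(2g) = 0.027 * 243.69748 * 3.0976 / 19.62 = 1.03882 m

1.03882 m


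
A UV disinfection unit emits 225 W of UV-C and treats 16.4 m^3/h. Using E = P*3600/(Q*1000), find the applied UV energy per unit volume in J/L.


Energy delivered per hour = 225 W * 3600 s = 810000 J/h
Volume treated per hour = 16.4 m^3/h * 1000 = 16400 L/h
dose = 810000 / 16400 = 49.3902 J/L

49.3902 J/L


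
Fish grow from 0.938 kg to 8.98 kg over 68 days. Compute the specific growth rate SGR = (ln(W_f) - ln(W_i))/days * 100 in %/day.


ln(W_f) = ln(8.98) = 2.1949999
ln(W_i) = ln(0.938) = -0.06400533
ln(W_f) - ln(W_i) = 2.1949999 - -0.06400533 = 2.2590052
SGR = 2.2590052 / 68 * 100 = 3.32207 %/day

3.32207 %/day


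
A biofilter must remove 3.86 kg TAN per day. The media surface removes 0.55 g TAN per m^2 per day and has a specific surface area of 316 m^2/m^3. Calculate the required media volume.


A = 3.86*1000 / 0.55 = 7018.1818 m^2
V = 7018.1818 / 316 = 22.2094

22.2094 m^3


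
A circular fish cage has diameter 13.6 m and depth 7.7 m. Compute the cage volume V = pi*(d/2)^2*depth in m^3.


r = d/2 = 13.6/2 = 6.8 m
Base area = pi*r^2 = pi*6.8^2 = 145.26724 m^2
Volume = 145.26724 * 7.7 = 1118.56 m^3

1118.56 m^3


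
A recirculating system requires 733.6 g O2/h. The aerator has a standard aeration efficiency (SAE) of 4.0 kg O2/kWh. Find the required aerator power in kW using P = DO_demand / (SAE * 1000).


SAE in g O2/kWh = 4.0 * 1000 = 4000 g/kWh
P = DO_demand / SAE_g = 733.6 / 4000 = 0.1834 kW

0.1834 kW


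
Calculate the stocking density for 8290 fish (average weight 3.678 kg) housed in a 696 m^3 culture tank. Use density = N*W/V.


Total biomass = 8290 fish * 3.678 kg = 30490.62 kg
Density = total biomass / volume = 30490.62 / 696 = 43.8084 kg/m^3

43.8084 kg/m^3


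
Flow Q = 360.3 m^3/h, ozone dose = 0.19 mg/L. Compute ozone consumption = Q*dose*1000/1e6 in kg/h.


O3 demand (mg/h) = Q * dose * 1000 = 360.3 * 0.19 * 1000 = 68457 mg/h
Convert mg to kg: 68457 / 1e6 = 0.068457 kg/h

0.068457 kg/h


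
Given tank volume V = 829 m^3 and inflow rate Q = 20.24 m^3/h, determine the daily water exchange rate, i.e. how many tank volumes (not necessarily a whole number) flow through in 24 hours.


Daily flow volume = 20.24 m^3/h * 24 h = 485.76 m^3/day
Exchanges = daily flow / tank volume = 485.76 / 829 = 0.585959 exchanges/day

0.585959 exchanges/day


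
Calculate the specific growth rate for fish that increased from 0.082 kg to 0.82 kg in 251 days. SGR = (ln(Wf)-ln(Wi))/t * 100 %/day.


ln(W_f) = ln(0.82) = -0.19845094
ln(W_i) = ln(0.082) = -2.501036
ln(W_f) - ln(W_i) = -0.19845094 - -2.501036 = 2.3025851
SGR = 2.3025851 / 251 * 100 = 0.917365 %/day

0.917365 %/day


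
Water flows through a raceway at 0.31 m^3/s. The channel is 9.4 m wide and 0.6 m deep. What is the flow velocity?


Cross-sectional area = W * d = 9.4 * 0.6 = 5.64 m^2
Velocity = Q / A = 0.31 / 5.64 = 0.0549645 m/s

0.0549645 m/s


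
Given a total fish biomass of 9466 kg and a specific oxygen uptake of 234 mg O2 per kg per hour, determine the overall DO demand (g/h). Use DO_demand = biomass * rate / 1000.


Total O2 consumption (mg/h) = 9466 kg * 234 mg/(kg*h) = 2215044 mg/h
Convert to g/h: 2215044 / 1000 = 2215.044 g/h

2215.044 g/h


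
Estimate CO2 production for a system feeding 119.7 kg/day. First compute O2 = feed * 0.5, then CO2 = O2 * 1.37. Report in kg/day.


O2 = 119.7 * 0.5 = 59.85
CO2 = 59.85 * 1.37 = 81.9945

81.9945 kg/day


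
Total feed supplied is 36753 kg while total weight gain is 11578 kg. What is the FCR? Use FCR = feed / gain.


FCR = feed consumed / weight gained
FCR = 36753 kg / 11578 kg = 3.17438

3.17438


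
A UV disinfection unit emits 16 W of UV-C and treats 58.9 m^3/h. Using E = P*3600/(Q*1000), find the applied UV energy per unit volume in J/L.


Energy delivered per hour = 16 W * 3600 s = 57600 J/h
Volume treated per hour = 58.9 m^3/h * 1000 = 58900 L/h
dose = 57600 / 58900 = 0.977929 J/L

0.977929 J/L


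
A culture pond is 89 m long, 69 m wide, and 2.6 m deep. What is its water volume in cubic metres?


Base area = L * W = 89 * 69 = 6141 m^2
Volume = area * depth = 6141 * 2.6 = 15966.6 m^3

15966.6 m^3


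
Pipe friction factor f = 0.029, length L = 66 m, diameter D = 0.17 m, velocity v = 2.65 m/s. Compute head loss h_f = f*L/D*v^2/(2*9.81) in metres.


v^2 = 2.65^2 = 7.0225 m^2/s^2
L/D = 66/0.17 = 388.23529
h_f = f*(L/D)*v^2/(2g) = 0.029 * 388.23529 * 7.0225 / 19.62 = 4.02982 m

4.02982 m


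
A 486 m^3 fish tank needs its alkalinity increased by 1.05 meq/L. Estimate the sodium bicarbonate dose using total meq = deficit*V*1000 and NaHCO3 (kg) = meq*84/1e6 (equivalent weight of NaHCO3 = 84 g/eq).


Tank volume in L = 486 m^3 * 1000 = 486000 L
Total meq required = 1.05 meq/L * 486000 L = 510300 meq
NaHCO3 mass = 510300 meq * 84 mg/meq / 1e6 = 42.8652 kg

42.8652 kg


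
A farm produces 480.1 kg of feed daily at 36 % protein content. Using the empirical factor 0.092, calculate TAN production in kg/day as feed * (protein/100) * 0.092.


Protein in feed = 480.1 * 36/100 = 172.836 kg/day
TAN = protein * 0.092 = 172.836 * 0.092 = 15.900912 kg/day

15.900912 kg/day


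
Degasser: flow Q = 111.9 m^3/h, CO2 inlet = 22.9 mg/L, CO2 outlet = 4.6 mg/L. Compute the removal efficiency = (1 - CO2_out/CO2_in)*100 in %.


CO2_out / CO2_in = 4.6 / 22.9 = 0.20087336
Fraction remaining = 0.20087336
efficiency = (1 - 0.20087336) * 100 = 79.9127 %

79.9127 %


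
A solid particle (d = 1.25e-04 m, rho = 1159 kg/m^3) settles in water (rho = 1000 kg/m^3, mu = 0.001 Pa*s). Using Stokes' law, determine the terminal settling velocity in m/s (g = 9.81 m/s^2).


Density difference: rho_p - rho_f = 1159 - 1000 = 159 kg/m^3
d^2 = (1.25e-04)^2 = 1.5625e-08 m^2
Numerator = (rho_p - rho_f) * g * d^2 = 159 * 9.81 * 1.5625e-08 = 2.4371719e-05
Denominator = 18 * mu = 18 * 0.001 = 0.018
v_s = 2.4371719e-05 / 0.018 = 0.00135398 m/s
Check: Re = rho_f * v_s * d / mu = 1000 * 0.00135398 * 1.25e-04 / 0.001 = 0.169 < 1, so Stokes' law applies.

0.00135398 m/s


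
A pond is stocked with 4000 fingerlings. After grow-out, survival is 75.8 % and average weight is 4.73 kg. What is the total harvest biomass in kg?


Survivors = 4000 * 75.8/100 = 3032 fish
Harvest biomass = survivors * W_f = 3032 * 4.73 = 14341.36 kg

14341.36 kg


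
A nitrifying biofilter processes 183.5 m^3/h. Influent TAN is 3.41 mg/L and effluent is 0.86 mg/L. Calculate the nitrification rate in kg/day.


Concentration drop: TAN_in - TAN_out = 3.41 - 0.86 = 2.55 mg/L
Hourly TAN removed = Q * dTAN = 183.5 m^3/h * 2.55 mg/L = 467.925 g/h  (m^3/h * mg/L = g/h)
Daily TAN removed = 467.925 * 24 = 11230.2 g/day
Convert to kg/day: 11230.2 / 1000 = 11.2302 kg/day

11.2302 kg/day


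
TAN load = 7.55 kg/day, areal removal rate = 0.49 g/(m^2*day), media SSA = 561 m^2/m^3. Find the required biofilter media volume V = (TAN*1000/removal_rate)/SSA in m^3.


A = 7.55*1000 / 0.49 = 15408.163 m^2
V = 15408.163 / 561 = 27.4655

27.4655 m^3


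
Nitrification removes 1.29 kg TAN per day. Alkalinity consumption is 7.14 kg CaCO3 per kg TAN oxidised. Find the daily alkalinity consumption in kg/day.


Alkalinity factor: 7.14 kg CaCO3 consumed per kg TAN nitrified
alk = 1.29 kg TAN * 7.14 = 9.2106 kg CaCO3/day

9.2106 kg CaCO3/day


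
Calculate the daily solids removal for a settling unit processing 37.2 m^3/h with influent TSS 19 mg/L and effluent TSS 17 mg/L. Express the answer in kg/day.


Concentration drop: TSS_in - TSS_out = 19 - 17 = 2 mg/L
Hourly solids removed = Q * dTSS = 37.2 m^3/h * 2 mg/L = 74.4 g/h  (m^3/h * mg/L = g/h)
Daily solids removed = 74.4 * 24 = 1785.6 g/day
Convert g to kg: 1785.6 / 1000 = 1.7856 kg/day

1.7856 kg/day


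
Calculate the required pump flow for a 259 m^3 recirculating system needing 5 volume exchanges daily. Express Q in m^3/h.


Daily recirculation volume = 259 m^3 * 5 = 1295 m^3/day
Flow rate Q = daily volume / 24 h = 1295 / 24 = 53.9583 m^3/h

53.9583 m^3/h


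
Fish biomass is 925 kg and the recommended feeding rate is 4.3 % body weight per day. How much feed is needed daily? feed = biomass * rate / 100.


Feeding rate fraction = 4.3% / 100 = 0.043
Daily feed = 925 kg * 0.043 = 39.775 kg/day

39.775 kg/day


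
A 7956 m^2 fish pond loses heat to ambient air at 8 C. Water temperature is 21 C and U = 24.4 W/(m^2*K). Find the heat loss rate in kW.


Temperature difference dT = 21 - 8 = 13 K
Heat loss (W) = U * A * dT = 24.4 * 7956 * 13 = 2523643.2 W
Convert to kW: 2523643.2 / 1000 = 2523.6432 kW

2523.6432 kW


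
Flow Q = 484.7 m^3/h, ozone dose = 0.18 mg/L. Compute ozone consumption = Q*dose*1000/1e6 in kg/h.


O3 demand (mg/h) = Q * dose * 1000 = 484.7 * 0.18 * 1000 = 87246 mg/h
Convert mg to kg: 87246 / 1e6 = 0.087246 kg/h

0.087246 kg/h


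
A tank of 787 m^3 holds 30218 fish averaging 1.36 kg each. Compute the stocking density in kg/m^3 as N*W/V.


Total biomass = 30218 fish * 1.36 kg = 41096.48 kg
Density = total biomass / volume = 41096.48 / 787 = 52.2192 kg/m^3

52.2192 kg/m^3


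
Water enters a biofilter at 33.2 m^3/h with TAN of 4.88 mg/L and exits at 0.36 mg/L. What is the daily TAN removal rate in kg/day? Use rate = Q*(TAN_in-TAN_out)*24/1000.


Concentration drop: TAN_in - TAN_out = 4.88 - 0.36 = 4.52 mg/L
Hourly TAN removed = Q * dTAN = 33.2 m^3/h * 4.52 mg/L = 150.064 g/h  (m^3/h * mg/L = g/h)
Daily TAN removed = 150.064 * 24 = 3601.536 g/day
Convert to kg/day: 3601.536 / 1000 = 3.601536 kg/day

3.601536 kg/day


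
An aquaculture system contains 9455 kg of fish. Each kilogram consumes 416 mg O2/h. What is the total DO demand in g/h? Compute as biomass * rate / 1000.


Total O2 consumption (mg/h) = 9455 kg * 416 mg/(kg*h) = 3933280 mg/h
Convert to g/h: 3933280 / 1000 = 3933.28 g/h

3933.28 g/h


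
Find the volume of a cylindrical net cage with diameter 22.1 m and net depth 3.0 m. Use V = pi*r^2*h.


r = d/2 = 22.1/2 = 11.05 m
Base area = pi*r^2 = pi*11.05^2 = 383.59632 m^2
Volume = 383.59632 * 3.0 = 1150.79 m^3

1150.79 m^3


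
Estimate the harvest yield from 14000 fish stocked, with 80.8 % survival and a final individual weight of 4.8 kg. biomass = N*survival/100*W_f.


Survivors = 14000 * 80.8/100 = 11312 fish
Harvest biomass = survivors * W_f = 11312 * 4.8 = 54297.6 kg

54297.6 kg


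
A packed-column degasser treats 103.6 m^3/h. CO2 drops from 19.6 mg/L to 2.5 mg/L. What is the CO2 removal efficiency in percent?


CO2_out / CO2_in = 2.5 / 19.6 = 0.12755102
Fraction remaining = 0.12755102
efficiency = (1 - 0.12755102) * 100 = 87.2449 %

87.2449 %


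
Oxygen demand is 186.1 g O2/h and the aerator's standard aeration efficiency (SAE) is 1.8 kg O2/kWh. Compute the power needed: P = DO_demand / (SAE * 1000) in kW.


SAE in g O2/kWh = 1.8 * 1000 = 1800 g/kWh
P = DO_demand / SAE_g = 186.1 / 1800 = 0.103389 kW

0.103389 kW


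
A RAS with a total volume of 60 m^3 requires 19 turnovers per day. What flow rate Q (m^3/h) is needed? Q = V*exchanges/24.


Daily recirculation volume = 60 m^3 * 19 = 1140 m^3/day
Flow rate Q = daily volume / 24 h = 1140 / 24 = 47.5 m^3/h

47.5 m^3/h


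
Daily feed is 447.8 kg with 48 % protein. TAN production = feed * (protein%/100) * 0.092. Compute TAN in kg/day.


Protein in feed = 447.8 * 48/100 = 214.944 kg/day
TAN = protein * 0.092 = 214.944 * 0.092 = 19.774848 kg/day

19.774848 kg/day


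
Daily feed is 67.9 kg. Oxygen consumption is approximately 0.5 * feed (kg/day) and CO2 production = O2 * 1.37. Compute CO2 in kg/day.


O2 = 67.9 * 0.5 = 33.95
CO2 = 33.95 * 1.37 = 46.5115

46.5115 kg/day


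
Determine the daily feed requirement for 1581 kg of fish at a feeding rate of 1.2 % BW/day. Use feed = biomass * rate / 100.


Feeding rate fraction = 1.2% / 100 = 0.012
Daily feed = 1581 kg * 0.012 = 18.972 kg/day

18.972 kg/day


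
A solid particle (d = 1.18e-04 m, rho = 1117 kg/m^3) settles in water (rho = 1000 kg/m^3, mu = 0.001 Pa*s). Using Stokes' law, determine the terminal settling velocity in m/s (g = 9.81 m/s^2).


Density difference: rho_p - rho_f = 1117 - 1000 = 117 kg/m^3
d^2 = (1.18e-04)^2 = 1.3924e-08 m^2
Numerator = (rho_p - rho_f) * g * d^2 = 117 * 9.81 * 1.3924e-08 = 1.5981549e-05
Denominator = 18 * mu = 18 * 0.001 = 0.018
v_s = 1.5981549e-05 / 0.018 = 8.87864e-04 m/s
Check: Re = rho_f * v_s * d / mu = 1000 * 8.87864e-04 * 1.18e-04 / 0.001 = 0.105 < 1, so Stokes' law applies.

8.87864e-04 m/s


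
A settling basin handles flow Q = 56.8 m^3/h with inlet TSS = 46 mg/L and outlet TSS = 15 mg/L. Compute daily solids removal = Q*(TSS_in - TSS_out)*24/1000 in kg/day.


Concentration drop: TSS_in - TSS_out = 46 - 15 = 31 mg/L
Hourly solids removed = Q * dTSS = 56.8 m^3/h * 31 mg/L = 1760.8 g/h  (m^3/h * mg/L = g/h)
Daily solids removed = 1760.8 * 24 = 42259.2 g/day
Convert g to kg: 42259.2 / 1000 = 42.2592 kg/day

42.2592 kg/day


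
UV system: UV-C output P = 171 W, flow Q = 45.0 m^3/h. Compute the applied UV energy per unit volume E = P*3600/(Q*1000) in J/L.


Energy delivered per hour = 171 W * 3600 s = 615600 J/h
Volume treated per hour = 45.0 m^3/h * 1000 = 45000 L/h
dose = 615600 / 45000 = 13.68 J/L

13.68 J/L


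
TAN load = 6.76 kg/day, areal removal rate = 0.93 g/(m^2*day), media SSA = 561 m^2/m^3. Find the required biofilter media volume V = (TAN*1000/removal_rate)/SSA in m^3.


A = 6.76*1000 / 0.93 = 7268.8172 m^2
V = 7268.8172 / 561 = 12.9569

12.9569 m^3


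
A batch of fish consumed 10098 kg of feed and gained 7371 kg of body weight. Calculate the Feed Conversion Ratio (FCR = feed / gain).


FCR = feed consumed / weight gained
FCR = 10098 kg / 7371 kg = 1.36996

1.36996


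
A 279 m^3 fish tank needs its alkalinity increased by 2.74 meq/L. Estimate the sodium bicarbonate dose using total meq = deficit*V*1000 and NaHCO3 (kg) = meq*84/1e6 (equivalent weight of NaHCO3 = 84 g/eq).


Tank volume in L = 279 m^3 * 1000 = 279000 L
Total meq required = 2.74 meq/L * 279000 L = 764460 meq
NaHCO3 mass = 764460 meq * 84 mg/meq / 1e6 = 64.2146 kg

64.2146 kg


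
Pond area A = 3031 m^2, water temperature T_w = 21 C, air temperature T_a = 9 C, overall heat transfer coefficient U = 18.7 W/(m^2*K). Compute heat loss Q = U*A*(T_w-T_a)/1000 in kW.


Temperature difference dT = 21 - 9 = 12 K
Heat loss (W) = U * A * dT = 18.7 * 3031 * 12 = 680156.4 W
Convert to kW: 680156.4 / 1000 = 680.1564 kW

680.1564 kW


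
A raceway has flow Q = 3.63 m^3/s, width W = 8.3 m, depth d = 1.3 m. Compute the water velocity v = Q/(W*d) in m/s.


Cross-sectional area = W * d = 8.3 * 1.3 = 10.79 m^2
Velocity = Q / A = 3.63 / 10.79 = 0.336423 m/s

0.336423 m/s


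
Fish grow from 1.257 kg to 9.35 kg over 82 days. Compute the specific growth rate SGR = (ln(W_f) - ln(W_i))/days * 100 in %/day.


ln(W_f) = ln(9.35) = 2.2353763
ln(W_i) = ln(1.257) = 0.22872793
ln(W_f) - ln(W_i) = 2.2353763 - 0.22872793 = 2.0066484
SGR = 2.0066484 / 82 * 100 = 2.44713 %/day

2.44713 %/day


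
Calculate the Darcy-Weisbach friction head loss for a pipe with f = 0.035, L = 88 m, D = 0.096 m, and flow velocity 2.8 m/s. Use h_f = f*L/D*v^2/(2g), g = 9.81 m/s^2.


v^2 = 2.8^2 = 7.84 m^2/s^2
L/D = 88/0.096 = 916.66667
h_f = f*(L/D)*v^2/(2g) = 0.035 * 916.66667 * 7.84 / 19.62 = 12.8203 m

12.8203 m


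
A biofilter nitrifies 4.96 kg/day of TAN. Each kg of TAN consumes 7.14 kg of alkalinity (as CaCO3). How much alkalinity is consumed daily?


Alkalinity factor: 7.14 kg CaCO3 consumed per kg TAN nitrified
alk = 4.96 kg TAN * 7.14 = 35.4144 kg CaCO3/day

35.4144 kg CaCO3/day


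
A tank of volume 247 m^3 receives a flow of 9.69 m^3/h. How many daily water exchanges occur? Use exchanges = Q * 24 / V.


Daily flow volume = 9.69 m^3/h * 24 h = 232.56 m^3/day
Exchanges = daily flow / tank volume = 232.56 / 247 = 0.941538 exchanges/day

0.941538 exchanges/day


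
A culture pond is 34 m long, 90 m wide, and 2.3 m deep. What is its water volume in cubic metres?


Base area = L * W = 34 * 90 = 3060 m^2
Volume = area * depth = 3060 * 2.3 = 7038 m^3

7038 m^3


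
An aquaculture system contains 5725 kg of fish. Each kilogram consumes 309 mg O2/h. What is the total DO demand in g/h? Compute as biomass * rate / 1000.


Total O2 consumption (mg/h) = 5725 kg * 309 mg/(kg*h) = 1769025 mg/h
Convert to g/h: 1769025 / 1000 = 1769.025 g/h

1769.025 g/h


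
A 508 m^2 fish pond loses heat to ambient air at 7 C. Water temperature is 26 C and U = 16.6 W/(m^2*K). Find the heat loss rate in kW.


Temperature difference dT = 26 - 7 = 19 K
Heat loss (W) = U * A * dT = 16.6 * 508 * 19 = 160223.2 W
Convert to kW: 160223.2 / 1000 = 160.2232 kW

160.2232 kW


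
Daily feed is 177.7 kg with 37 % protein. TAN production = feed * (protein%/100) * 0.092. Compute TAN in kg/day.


Protein in feed = 177.7 * 37/100 = 65.749 kg/day
TAN = protein * 0.092 = 65.749 * 0.092 = 6.048908 kg/day

6.048908 kg/day


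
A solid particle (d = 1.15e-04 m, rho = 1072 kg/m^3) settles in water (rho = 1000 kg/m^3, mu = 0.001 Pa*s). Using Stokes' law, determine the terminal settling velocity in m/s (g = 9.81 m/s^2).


Density difference: rho_p - rho_f = 1072 - 1000 = 72 kg/m^3
d^2 = (1.15e-04)^2 = 1.3225e-08 m^2
Numerator = (rho_p - rho_f) * g * d^2 = 72 * 9.81 * 1.3225e-08 = 9.341082e-06
Denominator = 18 * mu = 18 * 0.001 = 0.018
v_s = 9.341082e-06 / 0.018 = 5.18949e-04 m/s
Check: Re = rho_f * v_s * d / mu = 1000 * 5.18949e-04 * 1.15e-04 / 0.001 = 0.0597 < 1, so Stokes' law applies.

5.18949e-04 m/s


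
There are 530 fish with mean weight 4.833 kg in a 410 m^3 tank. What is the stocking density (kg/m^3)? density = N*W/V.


Total biomass = 530 fish * 4.833 kg = 2561.49 kg
Density = total biomass / volume = 2561.49 / 410 = 6.24754 kg/m^3

6.24754 kg/m^3


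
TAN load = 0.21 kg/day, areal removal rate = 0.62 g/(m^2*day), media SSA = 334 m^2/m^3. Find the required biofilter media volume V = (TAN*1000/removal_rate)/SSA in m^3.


A = 0.21*1000 / 0.62 = 338.70968 m^2
V = 338.70968 / 334 = 1.0141

1.0141 m^3


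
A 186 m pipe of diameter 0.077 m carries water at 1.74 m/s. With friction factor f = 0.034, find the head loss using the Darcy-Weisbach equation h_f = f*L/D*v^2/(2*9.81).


v^2 = 1.74^2 = 3.0276 m^2/s^2
L/D = 186/0.077 = 2415.5844
h_f = f*(L/D)*v^2/(2g) = 0.034 * 2415.5844 * 3.0276 / 19.62 = 12.6736 m

12.6736 m


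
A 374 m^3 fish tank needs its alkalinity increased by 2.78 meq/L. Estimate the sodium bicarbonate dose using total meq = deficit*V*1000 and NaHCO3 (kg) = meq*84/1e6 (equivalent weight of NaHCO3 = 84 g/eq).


Tank volume in L = 374 m^3 * 1000 = 374000 L
Total meq required = 2.78 meq/L * 374000 L = 1039720 meq
NaHCO3 mass = 1039720 meq * 84 mg/meq / 1e6 = 87.3365 kg

87.3365 kg


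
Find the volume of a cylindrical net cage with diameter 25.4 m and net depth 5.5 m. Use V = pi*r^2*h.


r = d/2 = 25.4/2 = 12.7 m
Base area = pi*r^2 = pi*12.7^2 = 506.70748 m^2
Volume = 506.70748 * 5.5 = 2786.89 m^3

2786.89 m^3


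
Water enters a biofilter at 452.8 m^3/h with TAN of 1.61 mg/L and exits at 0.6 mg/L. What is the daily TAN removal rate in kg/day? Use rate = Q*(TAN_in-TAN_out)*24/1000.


Concentration drop: TAN_in - TAN_out = 1.61 - 0.6 = 1.01 mg/L
Hourly TAN removed = Q * dTAN = 452.8 m^3/h * 1.01 mg/L = 457.328 g/h  (m^3/h * mg/L = g/h)
Daily TAN removed = 457.328 * 24 = 10975.872 g/day
Convert to kg/day: 10975.872 / 1000 = 10.975872 kg/day

10.975872 kg/day


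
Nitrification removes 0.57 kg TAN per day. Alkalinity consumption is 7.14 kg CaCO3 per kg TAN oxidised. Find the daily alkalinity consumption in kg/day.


Alkalinity factor: 7.14 kg CaCO3 consumed per kg TAN nitrified
alk = 0.57 kg TAN * 7.14 = 4.0698 kg CaCO3/day

4.0698 kg CaCO3/day


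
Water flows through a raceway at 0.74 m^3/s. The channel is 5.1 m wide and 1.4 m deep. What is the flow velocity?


Cross-sectional area = W * d = 5.1 * 1.4 = 7.14 m^2
Velocity = Q / A = 0.74 / 7.14 = 0.103641 m/s

0.103641 m/s


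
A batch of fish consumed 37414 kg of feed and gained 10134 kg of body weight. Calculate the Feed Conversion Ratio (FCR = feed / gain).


FCR = feed consumed / weight gained
FCR = 37414 kg / 10134 kg = 3.69193

3.69193


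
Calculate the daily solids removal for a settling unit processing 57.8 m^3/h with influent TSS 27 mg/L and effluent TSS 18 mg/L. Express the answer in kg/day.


Concentration drop: TSS_in - TSS_out = 27 - 18 = 9 mg/L
Hourly solids removed = Q * dTSS = 57.8 m^3/h * 9 mg/L = 520.2 g/h  (m^3/h * mg/L = g/h)
Daily solids removed = 520.2 * 24 = 12484.8 g/day
Convert g to kg: 12484.8 / 1000 = 12.4848 kg/day

12.4848 kg/day


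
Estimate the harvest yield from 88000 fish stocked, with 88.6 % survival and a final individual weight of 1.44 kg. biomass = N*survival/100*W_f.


Survivors = 88000 * 88.6/100 = 77968 fish
Harvest biomass = survivors * W_f = 77968 * 1.44 = 112273.92 kg

112273.92 kg


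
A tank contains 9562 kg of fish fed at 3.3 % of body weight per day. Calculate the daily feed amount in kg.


Feeding rate fraction = 3.3% / 100 = 0.033
Daily feed = 9562 kg * 0.033 = 315.546 kg/day

315.546 kg/day


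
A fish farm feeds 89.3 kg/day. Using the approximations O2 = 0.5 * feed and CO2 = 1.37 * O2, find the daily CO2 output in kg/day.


O2 = 89.3 * 0.5 = 44.65
CO2 = 44.65 * 1.37 = 61.1705

61.1705 kg/day


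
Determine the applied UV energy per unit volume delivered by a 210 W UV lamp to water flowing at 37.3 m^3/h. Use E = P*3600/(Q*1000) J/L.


Energy delivered per hour = 210 W * 3600 s = 756000 J/h
Volume treated per hour = 37.3 m^3/h * 1000 = 37300 L/h
dose = 756000 / 37300 = 20.2681 J/L

20.2681 J/L


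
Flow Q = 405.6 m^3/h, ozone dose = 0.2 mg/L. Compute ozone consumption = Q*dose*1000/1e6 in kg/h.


O3 demand (mg/h) = Q * dose * 1000 = 405.6 * 0.2 * 1000 = 81120 mg/h
Convert mg to kg: 81120 / 1e6 = 0.08112 kg/h

0.08112 kg/h


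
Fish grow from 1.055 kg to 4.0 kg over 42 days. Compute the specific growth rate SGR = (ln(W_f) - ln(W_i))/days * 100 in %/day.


ln(W_f) = ln(4.0) = 1.3862944
ln(W_i) = ln(1.055) = 0.053540767
ln(W_f) - ln(W_i) = 1.3862944 - 0.053540767 = 1.3327536
SGR = 1.3327536 / 42 * 100 = 3.17322 %/day

3.17322 %/day


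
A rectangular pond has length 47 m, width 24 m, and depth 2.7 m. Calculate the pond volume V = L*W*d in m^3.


Base area = L * W = 47 * 24 = 1128 m^2
Volume = area * depth = 1128 * 2.7 = 3045.6 m^3

3045.6 m^3


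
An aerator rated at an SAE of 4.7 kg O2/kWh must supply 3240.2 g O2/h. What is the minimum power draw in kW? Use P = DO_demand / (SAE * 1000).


SAE in g O2/kWh = 4.7 * 1000 = 4700 g/kWh
P = DO_demand / SAE_g = 3240.2 / 4700 = 0.689404 kW

0.689404 kW


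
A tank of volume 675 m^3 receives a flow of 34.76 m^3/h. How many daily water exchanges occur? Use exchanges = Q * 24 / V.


Daily flow volume = 34.76 m^3/h * 24 h = 834.24 m^3/day
Exchanges = daily flow / tank volume = 834.24 / 675 = 1.23591 exchanges/day

1.23591 exchanges/day


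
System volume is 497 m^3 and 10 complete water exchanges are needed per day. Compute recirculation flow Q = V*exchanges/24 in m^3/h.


Daily recirculation volume = 497 m^3 * 10 = 4970 m^3/day
Flow rate Q = daily volume / 24 h = 4970 / 24 = 207.083 m^3/h

207.083 m^3/h


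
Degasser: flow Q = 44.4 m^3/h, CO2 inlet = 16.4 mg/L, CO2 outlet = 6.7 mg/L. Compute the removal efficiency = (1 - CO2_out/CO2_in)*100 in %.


CO2_out / CO2_in = 6.7 / 16.4 = 0.40853659
Fraction remaining = 0.40853659
efficiency = (1 - 0.40853659) * 100 = 59.1463 %

59.1463 %


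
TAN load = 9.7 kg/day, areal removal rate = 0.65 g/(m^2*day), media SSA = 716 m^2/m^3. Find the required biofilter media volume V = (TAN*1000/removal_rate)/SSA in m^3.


A = 9.7*1000 / 0.65 = 14923.077 m^2
V = 14923.077 / 716 = 20.8423

20.8423 m^3


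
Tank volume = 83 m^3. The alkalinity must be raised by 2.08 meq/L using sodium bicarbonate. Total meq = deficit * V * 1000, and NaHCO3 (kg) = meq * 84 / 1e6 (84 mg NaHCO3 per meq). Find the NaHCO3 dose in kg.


Tank volume in L = 83 m^3 * 1000 = 83000 L
Total meq required = 2.08 meq/L * 83000 L = 172640 meq
NaHCO3 mass = 172640 meq * 84 mg/meq / 1e6 = 14.5018 kg

14.5018 kg


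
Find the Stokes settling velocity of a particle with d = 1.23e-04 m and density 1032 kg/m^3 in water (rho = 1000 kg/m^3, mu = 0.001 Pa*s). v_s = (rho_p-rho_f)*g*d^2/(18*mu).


Density difference: rho_p - rho_f = 1032 - 1000 = 32 kg/m^3
d^2 = (1.23e-04)^2 = 1.5129e-08 m^2
Numerator = (rho_p - rho_f) * g * d^2 = 32 * 9.81 * 1.5129e-08 = 4.7492957e-06
Denominator = 18 * mu = 18 * 0.001 = 0.018
v_s = 4.7492957e-06 / 0.018 = 2.6385e-04 m/s
Check: Re = rho_f * v_s * d / mu = 1000 * 2.6385e-04 * 1.23e-04 / 0.001 = 0.0325 < 1, so Stokes' law applies.

2.6385e-04 m/s


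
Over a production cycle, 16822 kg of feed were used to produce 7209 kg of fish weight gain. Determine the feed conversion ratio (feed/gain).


FCR = feed consumed / weight gained
FCR = 16822 kg / 7209 kg = 2.33347

2.33347


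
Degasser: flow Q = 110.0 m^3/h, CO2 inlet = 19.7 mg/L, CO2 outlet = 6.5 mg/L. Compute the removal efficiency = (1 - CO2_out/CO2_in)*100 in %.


CO2_out / CO2_in = 6.5 / 19.7 = 0.32994924
Fraction remaining = 0.32994924
efficiency = (1 - 0.32994924) * 100 = 67.0051 %

67.0051 %


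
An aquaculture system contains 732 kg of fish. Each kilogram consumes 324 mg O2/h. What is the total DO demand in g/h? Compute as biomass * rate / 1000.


Total O2 consumption (mg/h) = 732 kg * 324 mg/(kg*h) = 237168 mg/h
Convert to g/h: 237168 / 1000 = 237.168 g/h

237.168 g/h


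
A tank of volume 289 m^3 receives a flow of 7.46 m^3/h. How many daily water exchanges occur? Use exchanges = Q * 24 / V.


Daily flow volume = 7.46 m^3/h * 24 h = 179.04 m^3/day
Exchanges = daily flow / tank volume = 179.04 / 289 = 0.619516 exchanges/day

0.619516 exchanges/day


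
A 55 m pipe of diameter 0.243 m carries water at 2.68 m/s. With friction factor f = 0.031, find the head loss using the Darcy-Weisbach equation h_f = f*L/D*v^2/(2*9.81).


v^2 = 2.68^2 = 7.1824 m^2/s^2
L/D = 55/0.243 = 226.33745
h_f = f*(L/D)*v^2/(2g) = 0.031 * 226.33745 * 7.1824 / 19.62 = 2.56855 m

2.56855 m


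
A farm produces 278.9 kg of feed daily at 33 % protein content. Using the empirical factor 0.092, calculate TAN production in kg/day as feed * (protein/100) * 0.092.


Protein in feed = 278.9 * 33/100 = 92.037 kg/day
TAN = protein * 0.092 = 92.037 * 0.092 = 8.467404 kg/day

8.467404 kg/day


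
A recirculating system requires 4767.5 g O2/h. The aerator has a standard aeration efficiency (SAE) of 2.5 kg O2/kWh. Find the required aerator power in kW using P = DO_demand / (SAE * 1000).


SAE in g O2/kWh = 2.5 * 1000 = 2500 g/kWh
P = DO_demand / SAE_g = 4767.5 / 2500 = 1.907 kW

1.907 kW


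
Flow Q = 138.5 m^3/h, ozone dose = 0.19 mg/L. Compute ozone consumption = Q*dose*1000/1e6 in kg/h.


O3 demand (mg/h) = Q * dose * 1000 = 138.5 * 0.19 * 1000 = 26315 mg/h
Convert mg to kg: 26315 / 1e6 = 0.026315 kg/h

0.026315 kg/h


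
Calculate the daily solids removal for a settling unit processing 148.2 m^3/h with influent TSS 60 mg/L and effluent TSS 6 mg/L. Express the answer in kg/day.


Concentration drop: TSS_in - TSS_out = 60 - 6 = 54 mg/L
Hourly solids removed = Q * dTSS = 148.2 m^3/h * 54 mg/L = 8002.8 g/h  (m^3/h * mg/L = g/h)
Daily solids removed = 8002.8 * 24 = 192067.2 g/day
Convert g to kg: 192067.2 / 1000 = 192.0672 kg/day

192.0672 kg/day


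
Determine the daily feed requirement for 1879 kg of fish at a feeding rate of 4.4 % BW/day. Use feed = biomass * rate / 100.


Feeding rate fraction = 4.4% / 100 = 0.044
Daily feed = 1879 kg * 0.044 = 82.676 kg/day

82.676 kg/day


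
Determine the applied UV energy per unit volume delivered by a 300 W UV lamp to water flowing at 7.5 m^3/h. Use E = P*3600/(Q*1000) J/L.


Energy delivered per hour = 300 W * 3600 s = 1080000 J/h
Volume treated per hour = 7.5 m^3/h * 1000 = 7500 L/h
dose = 1080000 / 7500 = 144 J/L

144 J/L


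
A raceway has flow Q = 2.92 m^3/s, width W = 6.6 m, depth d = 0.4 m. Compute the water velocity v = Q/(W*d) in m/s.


Cross-sectional area = W * d = 6.6 * 0.4 = 2.64 m^2
Velocity = Q / A = 2.92 / 2.64 = 1.10606 m/s

1.10606 m/s


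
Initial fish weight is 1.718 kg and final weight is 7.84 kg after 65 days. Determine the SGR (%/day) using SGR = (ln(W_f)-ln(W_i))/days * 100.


ln(W_f) = ln(7.84) = 2.0592388
ln(W_i) = ln(1.718) = 0.54116082
ln(W_f) - ln(W_i) = 2.0592388 - 0.54116082 = 1.518078
SGR = 1.518078 / 65 * 100 = 2.3355 %/day

2.3355 %/day


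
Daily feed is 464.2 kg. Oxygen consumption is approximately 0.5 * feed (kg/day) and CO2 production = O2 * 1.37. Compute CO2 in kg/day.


O2 = 464.2 * 0.5 = 232.1
CO2 = 232.1 * 1.37 = 317.977

317.977 kg/day


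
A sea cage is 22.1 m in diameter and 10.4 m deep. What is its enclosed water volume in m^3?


r = d/2 = 22.1/2 = 11.05 m
Base area = pi*r^2 = pi*11.05^2 = 383.59632 m^2
Volume = 383.59632 * 10.4 = 3989.4 m^3

3989.4 m^3


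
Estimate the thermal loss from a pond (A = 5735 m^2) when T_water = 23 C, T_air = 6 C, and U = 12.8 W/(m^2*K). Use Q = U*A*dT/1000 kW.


Temperature difference dT = 23 - 6 = 17 K
Heat loss (W) = U * A * dT = 12.8 * 5735 * 17 = 1247936 W
Convert to kW: 1247936 / 1000 = 1247.936 kW

1247.936 kW


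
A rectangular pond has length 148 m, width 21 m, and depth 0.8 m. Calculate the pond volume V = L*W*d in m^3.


Base area = L * W = 148 * 21 = 3108 m^2
Volume = area * depth = 3108 * 0.8 = 2486.4 m^3

2486.4 m^3


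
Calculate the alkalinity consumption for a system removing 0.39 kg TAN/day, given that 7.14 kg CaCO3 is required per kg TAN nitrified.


Alkalinity factor: 7.14 kg CaCO3 consumed per kg TAN nitrified
alk = 0.39 kg TAN * 7.14 = 2.7846 kg CaCO3/day

2.7846 kg CaCO3/day


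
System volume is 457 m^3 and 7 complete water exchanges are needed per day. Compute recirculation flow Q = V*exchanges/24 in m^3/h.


Daily recirculation volume = 457 m^3 * 7 = 3199 m^3/day
Flow rate Q = daily volume / 24 h = 3199 / 24 = 133.292 m^3/h

133.292 m^3/h


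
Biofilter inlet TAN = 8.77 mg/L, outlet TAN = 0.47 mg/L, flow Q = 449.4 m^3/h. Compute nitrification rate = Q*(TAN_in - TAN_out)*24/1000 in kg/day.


Concentration drop: TAN_in - TAN_out = 8.77 - 0.47 = 8.3 mg/L
Hourly TAN removed = Q * dTAN = 449.4 m^3/h * 8.3 mg/L = 3730.02 g/h  (m^3/h * mg/L = g/h)
Daily TAN removed = 3730.02 * 24 = 89520.48 g/day
Convert to kg/day: 89520.48 / 1000 = 89.52048 kg/day

89.52048 kg/day


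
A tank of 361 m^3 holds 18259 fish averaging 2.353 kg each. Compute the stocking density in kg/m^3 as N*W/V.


Total biomass = 18259 fish * 2.353 kg = 42963.427 kg
Density = total biomass / volume = 42963.427 / 361 = 119.012 kg/m^3

119.012 kg/m^3


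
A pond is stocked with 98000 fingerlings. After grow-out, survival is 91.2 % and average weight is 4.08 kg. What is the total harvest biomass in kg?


Survivors = 98000 * 91.2/100 = 89376 fish
Harvest biomass = survivors * W_f = 89376 * 4.08 = 364654.08 kg

364654.08 kg


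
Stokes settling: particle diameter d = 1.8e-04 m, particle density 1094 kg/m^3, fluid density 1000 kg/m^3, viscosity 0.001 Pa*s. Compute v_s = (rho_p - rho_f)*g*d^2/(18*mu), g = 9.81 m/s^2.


Density difference: rho_p - rho_f = 1094 - 1000 = 94 kg/m^3
d^2 = (1.8e-04)^2 = 3.24e-08 m^2
Numerator = (rho_p - rho_f) * g * d^2 = 94 * 9.81 * 3.24e-08 = 2.9877336e-05
Denominator = 18 * mu = 18 * 0.001 = 0.018
v_s = 2.9877336e-05 / 0.018 = 0.00165985 m/s
Check: Re = rho_f * v_s * d / mu = 1000 * 0.00165985 * 1.8e-04 / 0.001 = 0.299 < 1, so Stokes' law applies.

0.00165985 m/s


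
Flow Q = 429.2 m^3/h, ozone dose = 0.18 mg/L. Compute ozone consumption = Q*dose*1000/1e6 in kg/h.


O3 demand (mg/h) = Q * dose * 1000 = 429.2 * 0.18 * 1000 = 77256 mg/h
Convert mg to kg: 77256 / 1e6 = 0.077256 kg/h

0.077256 kg/h


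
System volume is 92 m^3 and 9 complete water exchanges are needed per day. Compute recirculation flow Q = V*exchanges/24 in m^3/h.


Daily recirculation volume = 92 m^3 * 9 = 828 m^3/day
Flow rate Q = daily volume / 24 h = 828 / 24 = 34.5 m^3/h

34.5 m^3/h


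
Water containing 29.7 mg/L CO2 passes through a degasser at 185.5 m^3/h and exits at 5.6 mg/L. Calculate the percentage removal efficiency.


CO2_out / CO2_in = 5.6 / 29.7 = 0.18855219
Fraction remaining = 0.18855219
efficiency = (1 - 0.18855219) * 100 = 81.1448 %

81.1448 %


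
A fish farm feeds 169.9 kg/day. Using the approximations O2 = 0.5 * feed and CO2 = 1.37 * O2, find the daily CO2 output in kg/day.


O2 = 169.9 * 0.5 = 84.95
CO2 = 84.95 * 1.37 = 116.3815

116.3815 kg/day


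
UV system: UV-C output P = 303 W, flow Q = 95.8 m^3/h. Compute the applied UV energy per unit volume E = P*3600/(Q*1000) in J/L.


Energy delivered per hour = 303 W * 3600 s = 1090800 J/h
Volume treated per hour = 95.8 m^3/h * 1000 = 95800 L/h
dose = 1090800 / 95800 = 11.3862 J/L

11.3862 J/L


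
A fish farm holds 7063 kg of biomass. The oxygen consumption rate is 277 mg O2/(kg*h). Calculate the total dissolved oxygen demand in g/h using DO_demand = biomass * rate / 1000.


Total O2 consumption (mg/h) = 7063 kg * 277 mg/(kg*h) = 1956451 mg/h
Convert to g/h: 1956451 / 1000 = 1956.451 g/h

1956.451 g/h


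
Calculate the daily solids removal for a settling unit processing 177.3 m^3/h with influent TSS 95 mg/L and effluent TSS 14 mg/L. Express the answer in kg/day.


Concentration drop: TSS_in - TSS_out = 95 - 14 = 81 mg/L
Hourly solids removed = Q * dTSS = 177.3 m^3/h * 81 mg/L = 14361.3 g/h  (m^3/h * mg/L = g/h)
Daily solids removed = 14361.3 * 24 = 344671.2 g/day
Convert g to kg: 344671.2 / 1000 = 344.6712 kg/day

344.6712 kg/day


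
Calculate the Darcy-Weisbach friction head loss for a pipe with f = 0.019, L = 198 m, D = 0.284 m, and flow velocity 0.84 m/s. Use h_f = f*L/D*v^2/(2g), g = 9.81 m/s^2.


v^2 = 0.84^2 = 0.7056 m^2/s^2
L/D = 198/0.284 = 697.1831
h_f = f*(L/D)*v^2/(2g) = 0.019 * 697.1831 * 0.7056 / 19.62 = 0.476387 m

0.476387 m


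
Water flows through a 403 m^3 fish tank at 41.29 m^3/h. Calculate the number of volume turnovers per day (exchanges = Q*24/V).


Daily flow volume = 41.29 m^3/h * 24 h = 990.96 m^3/day
Exchanges = daily flow / tank volume = 990.96 / 403 = 2.45896 exchanges/day

2.45896 exchanges/day


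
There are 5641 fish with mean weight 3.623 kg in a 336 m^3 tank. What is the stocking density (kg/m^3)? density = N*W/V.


Total biomass = 5641 fish * 3.623 kg = 20437.343 kg
Density = total biomass / volume = 20437.343 / 336 = 60.8254 kg/m^3

60.8254 kg/m^3


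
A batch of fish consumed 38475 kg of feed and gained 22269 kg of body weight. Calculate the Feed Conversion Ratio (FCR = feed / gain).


FCR = feed consumed / weight gained
FCR = 38475 kg / 22269 kg = 1.72774

1.72774


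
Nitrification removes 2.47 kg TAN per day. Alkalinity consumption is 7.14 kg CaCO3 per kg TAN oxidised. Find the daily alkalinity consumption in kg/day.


Alkalinity factor: 7.14 kg CaCO3 consumed per kg TAN nitrified
alk = 2.47 kg TAN * 7.14 = 17.6358 kg CaCO3/day

17.6358 kg CaCO3/day


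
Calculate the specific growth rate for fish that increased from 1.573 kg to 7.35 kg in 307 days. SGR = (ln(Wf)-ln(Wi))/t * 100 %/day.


ln(W_f) = ln(7.35) = 1.9947003
ln(W_i) = ln(1.573) = 0.45298462
ln(W_f) - ln(W_i) = 1.9947003 - 0.45298462 = 1.5417157
SGR = 1.5417157 / 307 * 100 = 0.502188 %/day

0.502188 %/day


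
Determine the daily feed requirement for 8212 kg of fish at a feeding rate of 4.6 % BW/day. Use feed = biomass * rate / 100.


Feeding rate fraction = 4.6% / 100 = 0.046
Daily feed = 8212 kg * 0.046 = 377.752 kg/day

377.752 kg/day


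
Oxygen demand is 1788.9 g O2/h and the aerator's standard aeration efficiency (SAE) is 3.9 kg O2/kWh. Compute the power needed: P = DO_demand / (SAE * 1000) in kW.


SAE in g O2/kWh = 3.9 * 1000 = 3900 g/kWh
P = DO_demand / SAE_g = 1788.9 / 3900 = 0.458692 kW

0.458692 kW


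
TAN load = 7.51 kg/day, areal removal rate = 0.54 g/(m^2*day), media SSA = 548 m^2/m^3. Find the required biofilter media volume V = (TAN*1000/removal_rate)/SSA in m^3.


A = 7.51*1000 / 0.54 = 13907.407 m^2
V = 13907.407 / 548 = 25.3785

25.3785 m^3


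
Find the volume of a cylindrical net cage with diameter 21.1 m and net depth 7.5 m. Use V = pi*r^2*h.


r = d/2 = 21.1/2 = 10.55 m
Base area = pi*r^2 = pi*10.55^2 = 349.66712 m^2
Volume = 349.66712 * 7.5 = 2622.5 m^3

2622.5 m^3


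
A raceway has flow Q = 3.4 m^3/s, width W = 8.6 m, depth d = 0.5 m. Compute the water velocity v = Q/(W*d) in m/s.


Cross-sectional area = W * d = 8.6 * 0.5 = 4.3 m^2
Velocity = Q / A = 3.4 / 4.3 = 0.790698 m/s

0.790698 m/s


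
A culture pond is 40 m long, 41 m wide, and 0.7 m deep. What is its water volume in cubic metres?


Base area = L * W = 40 * 41 = 1640 m^2
Volume = area * depth = 1640 * 0.7 = 1148 m^3

1148 m^3


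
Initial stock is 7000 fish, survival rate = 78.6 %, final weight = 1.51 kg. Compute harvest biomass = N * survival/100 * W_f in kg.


Survivors = 7000 * 78.6/100 = 5502 fish
Harvest biomass = survivors * W_f = 5502 * 1.51 = 8308.02 kg

8308.02 kg


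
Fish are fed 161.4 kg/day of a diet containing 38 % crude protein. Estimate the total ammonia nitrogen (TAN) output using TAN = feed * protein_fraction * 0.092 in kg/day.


Protein in feed = 161.4 * 38/100 = 61.332 kg/day
TAN = protein * 0.092 = 61.332 * 0.092 = 5.642544 kg/day

5.642544 kg/day


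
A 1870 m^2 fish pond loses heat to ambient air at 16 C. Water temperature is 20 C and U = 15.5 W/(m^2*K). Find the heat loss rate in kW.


Temperature difference dT = 20 - 16 = 4 K
Heat loss (W) = U * A * dT = 15.5 * 1870 * 4 = 115940 W
Convert to kW: 115940 / 1000 = 115.94 kW

115.94 kW


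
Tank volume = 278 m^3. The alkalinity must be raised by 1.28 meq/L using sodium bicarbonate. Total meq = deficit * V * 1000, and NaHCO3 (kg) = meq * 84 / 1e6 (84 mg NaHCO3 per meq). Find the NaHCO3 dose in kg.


Tank volume in L = 278 m^3 * 1000 = 278000 L
Total meq required = 1.28 meq/L * 278000 L = 355840 meq
NaHCO3 mass = 355840 meq * 84 mg/meq / 1e6 = 29.8906 kg

29.8906 kg
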